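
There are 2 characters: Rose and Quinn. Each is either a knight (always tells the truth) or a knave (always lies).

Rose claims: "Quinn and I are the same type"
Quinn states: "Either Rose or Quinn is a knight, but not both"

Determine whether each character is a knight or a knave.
Rose is a knave.
Quinn is a knight.

Verification:
- Rose (knave) says "Quinn and I are the same type" - this is FALSE (a lie) because Rose is a knave and Quinn is a knight.
- Quinn (knight) says "Either Rose or Quinn is a knight, but not both" - this is TRUE because Rose is a knave and Quinn is a knight.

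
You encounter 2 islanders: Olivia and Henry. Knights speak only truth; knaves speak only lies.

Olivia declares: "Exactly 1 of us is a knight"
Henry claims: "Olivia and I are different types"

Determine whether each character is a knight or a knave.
Olivia is a knave.
Henry is a knave.

Verification:
- Olivia (knave) says "Exactly 1 of us is a knight" - this is FALSE (a lie) because there are 0 knights.
- Henry (knave) says "Olivia and I are different types" - this is FALSE (a lie) because Henry is a knave and Olivia is a knave.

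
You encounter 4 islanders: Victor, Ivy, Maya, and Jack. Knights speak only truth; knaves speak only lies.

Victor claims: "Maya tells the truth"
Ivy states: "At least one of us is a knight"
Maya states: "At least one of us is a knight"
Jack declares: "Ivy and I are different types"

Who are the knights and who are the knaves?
Victor is a knave.
Ivy is a knave.
Maya is a knave.
Jack is a knave.

Verification:
- Victor (knave) says "Maya tells the truth" - this is FALSE (a lie) because Maya is a knave.
- Ivy (knave) says "At least one of us is a knight" - this is FALSE (a lie) because no one is a knight.
- Maya (knave) says "At least one of us is a knight" - this is FALSE (a lie) because no one is a knight.
- Jack (knave) says "Ivy and I are different types" - this is FALSE (a lie) because Jack is a knave and Ivy is a knave.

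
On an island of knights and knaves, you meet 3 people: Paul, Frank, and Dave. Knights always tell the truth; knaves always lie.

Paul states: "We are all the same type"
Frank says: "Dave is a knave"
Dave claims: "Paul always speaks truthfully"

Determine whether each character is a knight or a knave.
Paul is a knave.
Frank is a knight.
Dave is a knave.

Verification:
- Paul (knave) says "We are all the same type" - this is FALSE (a lie) because Frank is a knight and Paul and Dave are knaves.
- Frank (knight) says "Dave is a knave" - this is TRUE because Dave is a knave.
- Dave (knave) says "Paul always speaks truthfully" - this is FALSE (a lie) because Paul is a knave.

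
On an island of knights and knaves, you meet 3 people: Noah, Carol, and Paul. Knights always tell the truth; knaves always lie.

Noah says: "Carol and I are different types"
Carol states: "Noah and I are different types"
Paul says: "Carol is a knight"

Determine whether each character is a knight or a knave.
Noah is a knave.
Carol is a knave.
Paul is a knave.

Verification:
- Noah (knave) says "Carol and I are different types" - this is FALSE (a lie) because Noah is a knave and Carol is a knave.
- Carol (knave) says "Noah and I are different types" - this is FALSE (a lie) because Carol is a knave and Noah is a knave.
- Paul (knave) says "Carol is a knight" - this is FALSE (a lie) because Carol is a knave.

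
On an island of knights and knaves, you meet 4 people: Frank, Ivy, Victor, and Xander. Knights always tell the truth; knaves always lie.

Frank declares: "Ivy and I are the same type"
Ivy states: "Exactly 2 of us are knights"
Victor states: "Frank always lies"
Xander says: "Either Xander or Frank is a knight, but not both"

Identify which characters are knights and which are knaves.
Frank is a knave.
Ivy is a knight.
Victor is a knight.
Xander is a knave.

Verification:
- Frank (knave) says "Ivy and I are the same type" - this is FALSE (a lie) because Frank is a knave and Ivy is a knight.
- Ivy (knight) says "Exactly 2 of us are knights" - this is TRUE because there are 2 knights.
- Victor (knight) says "Frank always lies" - this is TRUE because Frank is a knave.
- Xander (knave) says "Either Xander or Frank is a knight, but not both" - this is FALSE (a lie) because Xander is a knave and Frank is a knave.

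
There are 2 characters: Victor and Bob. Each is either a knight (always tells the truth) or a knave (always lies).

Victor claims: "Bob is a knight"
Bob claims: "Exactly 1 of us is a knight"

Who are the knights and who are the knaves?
Victor is a knave.
Bob is a knave.

Verification:
- Victor (knave) says "Bob is a knight" - this is FALSE (a lie) because Bob is a knave.
- Bob (knave) says "Exactly 1 of us is a knight" - this is FALSE (a lie) because there are 0 knights.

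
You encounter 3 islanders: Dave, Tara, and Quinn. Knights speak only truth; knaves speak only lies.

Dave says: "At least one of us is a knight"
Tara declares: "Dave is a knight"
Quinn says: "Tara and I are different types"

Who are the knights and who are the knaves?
Dave is a knave.
Tara is a knave.
Quinn is a knave.

Verification:
- Dave (knave) says "At least one of us is a knight" - this is FALSE (a lie) because no one is a knight.
- Tara (knave) says "Dave is a knight" - this is FALSE (a lie) because Dave is a knave.
- Quinn (knave) says "Tara and I are different types" - this is FALSE (a lie) because Quinn is a knave and Tara is a knave.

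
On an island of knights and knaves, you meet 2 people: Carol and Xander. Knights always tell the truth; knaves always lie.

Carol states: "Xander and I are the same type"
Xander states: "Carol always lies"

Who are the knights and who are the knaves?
Carol is a knave.
Xander is a knight.

Verification:
- Carol (knave) says "Xander and I are the same type" - this is FALSE (a lie) because Carol is a knave and Xander is a knight.
- Xander (knight) says "Carol always lies" - this is TRUE because Carol is a knave.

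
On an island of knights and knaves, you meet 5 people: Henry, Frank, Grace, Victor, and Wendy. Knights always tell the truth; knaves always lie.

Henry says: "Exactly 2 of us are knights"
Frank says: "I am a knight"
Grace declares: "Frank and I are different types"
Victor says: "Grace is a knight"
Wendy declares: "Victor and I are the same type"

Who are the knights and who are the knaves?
Henry is a knave.
Frank is a knave.
Grace is a knight.
Victor is a knight.
Wendy is a knight.

Verification:
- Henry (knave) says "Exactly 2 of us are knights" - this is FALSE (a lie) because there are 3 knights.
- Frank (knave) says "I am a knight" - this is FALSE (a lie) because Frank is a knave.
- Grace (knight) says "Frank and I are different types" - this is TRUE because Grace is a knight and Frank is a knave.
- Victor (knight) says "Grace is a knight" - this is TRUE because Grace is a knight.
- Wendy (knight) says "Victor and I are the same type" - this is TRUE because Wendy is a knight and Victor is a knight.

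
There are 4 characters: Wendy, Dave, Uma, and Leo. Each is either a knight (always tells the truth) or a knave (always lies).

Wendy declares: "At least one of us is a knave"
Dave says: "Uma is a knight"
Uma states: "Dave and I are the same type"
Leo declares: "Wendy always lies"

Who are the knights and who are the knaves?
Wendy is a knight.
Dave is a knight.
Uma is a knight.
Leo is a knave.

Verification:
- Wendy (knight) says "At least one of us is a knave" - this is TRUE because Leo is a knave.
- Dave (knight) says "Uma is a knight" - this is TRUE because Uma is a knight.
- Uma (knight) says "Dave and I are the same type" - this is TRUE because Uma is a knight and Dave is a knight.
- Leo (knave) says "Wendy always lies" - this is FALSE (a lie) because Wendy is a knight.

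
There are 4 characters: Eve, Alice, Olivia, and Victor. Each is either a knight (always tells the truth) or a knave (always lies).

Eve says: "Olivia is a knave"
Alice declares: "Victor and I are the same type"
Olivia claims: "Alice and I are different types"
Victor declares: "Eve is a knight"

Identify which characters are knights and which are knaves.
Eve is a knight.
Alice is a knave.
Olivia is a knave.
Victor is a knight.

Verification:
- Eve (knight) says "Olivia is a knave" - this is TRUE because Olivia is a knave.
- Alice (knave) says "Victor and I are the same type" - this is FALSE (a lie) because Alice is a knave and Victor is a knight.
- Olivia (knave) says "Alice and I are different types" - this is FALSE (a lie) because Olivia is a knave and Alice is a knave.
- Victor (knight) says "Eve is a knight" - this is TRUE because Eve is a knight.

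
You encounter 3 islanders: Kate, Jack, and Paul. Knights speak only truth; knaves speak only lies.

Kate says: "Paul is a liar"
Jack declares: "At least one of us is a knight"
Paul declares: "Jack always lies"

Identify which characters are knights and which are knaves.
Kate is a knight.
Jack is a knight.
Paul is a knave.

Verification:
- Kate (knight) says "Paul is a liar" - this is TRUE because Paul is a knave.
- Jack (knight) says "At least one of us is a knight" - this is TRUE because Kate and Jack are knights.
- Paul (knave) says "Jack always lies" - this is FALSE (a lie) because Jack is a knight.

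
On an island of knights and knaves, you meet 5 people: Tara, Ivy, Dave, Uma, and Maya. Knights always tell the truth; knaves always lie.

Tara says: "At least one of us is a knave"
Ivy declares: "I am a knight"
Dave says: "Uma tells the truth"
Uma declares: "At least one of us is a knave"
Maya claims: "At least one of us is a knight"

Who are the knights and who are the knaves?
Tara is a knight.
Ivy is a knave.
Dave is a knight.
Uma is a knight.
Maya is a knight.

Verification:
- Tara (knight) says "At least one of us is a knave" - this is TRUE because Ivy is a knave.
- Ivy (knave) says "I am a knight" - this is FALSE (a lie) because Ivy is a knave.
- Dave (knight) says "Uma tells the truth" - this is TRUE because Uma is a knight.
- Uma (knight) says "At least one of us is a knave" - this is TRUE because Ivy is a knave.
- Maya (knight) says "At least one of us is a knight" - this is TRUE because Tara, Dave, Uma, and Maya are knights.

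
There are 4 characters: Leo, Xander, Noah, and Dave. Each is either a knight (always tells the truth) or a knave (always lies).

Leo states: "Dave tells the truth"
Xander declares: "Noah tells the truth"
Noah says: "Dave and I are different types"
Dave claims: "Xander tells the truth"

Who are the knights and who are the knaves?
Leo is a knave.
Xander is a knave.
Noah is a knave.
Dave is a knave.

Verification:
- Leo (knave) says "Dave tells the truth" - this is FALSE (a lie) because Dave is a knave.
- Xander (knave) says "Noah tells the truth" - this is FALSE (a lie) because Noah is a knave.
- Noah (knave) says "Dave and I are different types" - this is FALSE (a lie) because Noah is a knave and Dave is a knave.
- Dave (knave) says "Xander tells the truth" - this is FALSE (a lie) because Xander is a knave.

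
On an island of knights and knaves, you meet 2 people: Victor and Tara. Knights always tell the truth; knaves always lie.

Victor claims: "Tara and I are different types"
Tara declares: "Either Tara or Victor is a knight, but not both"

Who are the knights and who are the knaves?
Victor is a knave.
Tara is a knave.

Verification:
- Victor (knave) says "Tara and I are different types" - this is FALSE (a lie) because Victor is a knave and Tara is a knave.
- Tara (knave) says "Either Tara or Victor is a knight, but not both" - this is FALSE (a lie) because Tara is a knave and Victor is a knave.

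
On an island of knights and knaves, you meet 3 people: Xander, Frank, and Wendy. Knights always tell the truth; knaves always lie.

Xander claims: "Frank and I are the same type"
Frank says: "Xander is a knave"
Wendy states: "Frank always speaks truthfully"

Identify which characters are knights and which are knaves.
Xander is a knave.
Frank is a knight.
Wendy is a knight.

Verification:
- Xander (knave) says "Frank and I are the same type" - this is FALSE (a lie) because Xander is a knave and Frank is a knight.
- Frank (knight) says "Xander is a knave" - this is TRUE because Xander is a knave.
- Wendy (knight) says "Frank always speaks truthfully" - this is TRUE because Frank is a knight.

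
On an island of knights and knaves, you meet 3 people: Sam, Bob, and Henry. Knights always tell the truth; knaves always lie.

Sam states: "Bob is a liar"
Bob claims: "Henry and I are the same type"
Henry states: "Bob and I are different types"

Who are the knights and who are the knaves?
Sam is a knight.
Bob is a knave.
Henry is a knight.

Verification:
- Sam (knight) says "Bob is a liar" - this is TRUE because Bob is a knave.
- Bob (knave) says "Henry and I are the same type" - this is FALSE (a lie) because Bob is a knave and Henry is a knight.
- Henry (knight) says "Bob and I are different types" - this is TRUE because Henry is a knight and Bob is a knave.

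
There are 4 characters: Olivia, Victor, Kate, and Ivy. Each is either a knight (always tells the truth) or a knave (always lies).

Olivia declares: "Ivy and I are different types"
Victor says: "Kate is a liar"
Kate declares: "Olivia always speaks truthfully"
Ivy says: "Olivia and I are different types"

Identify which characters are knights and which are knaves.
Olivia is a knave.
Victor is a knight.
Kate is a knave.
Ivy is a knave.

Verification:
- Olivia (knave) says "Ivy and I are different types" - this is FALSE (a lie) because Olivia is a knave and Ivy is a knave.
- Victor (knight) says "Kate is a liar" - this is TRUE because Kate is a knave.
- Kate (knave) says "Olivia always speaks truthfully" - this is FALSE (a lie) because Olivia is a knave.
- Ivy (knave) says "Olivia and I are different types" - this is FALSE (a lie) because Ivy is a knave and Olivia is a knave.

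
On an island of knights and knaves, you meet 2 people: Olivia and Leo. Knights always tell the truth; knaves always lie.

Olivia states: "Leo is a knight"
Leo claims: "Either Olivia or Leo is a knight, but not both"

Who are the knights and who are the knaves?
Olivia is a knave.
Leo is a knave.

Verification:
- Olivia (knave) says "Leo is a knight" - this is FALSE (a lie) because Leo is a knave.
- Leo (knave) says "Either Olivia or Leo is a knight, but not both" - this is FALSE (a lie) because Olivia is a knave and Leo is a knave.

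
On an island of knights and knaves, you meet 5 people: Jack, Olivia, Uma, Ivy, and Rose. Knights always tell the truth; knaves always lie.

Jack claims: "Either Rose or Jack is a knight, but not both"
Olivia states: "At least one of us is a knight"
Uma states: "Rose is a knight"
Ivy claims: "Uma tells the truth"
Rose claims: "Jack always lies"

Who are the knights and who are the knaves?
Jack is a knight.
Olivia is a knight.
Uma is a knave.
Ivy is a knave.
Rose is a knave.

Verification:
- Jack (knight) says "Either Rose or Jack is a knight, but not both" - this is TRUE because Rose is a knave and Jack is a knight.
- Olivia (knight) says "At least one of us is a knight" - this is TRUE because Jack and Olivia are knights.
- Uma (knave) says "Rose is a knight" - this is FALSE (a lie) because Rose is a knave.
- Ivy (knave) says "Uma tells the truth" - this is FALSE (a lie) because Uma is a knave.
- Rose (knave) says "Jack always lies" - this is FALSE (a lie) because Jack is a knight.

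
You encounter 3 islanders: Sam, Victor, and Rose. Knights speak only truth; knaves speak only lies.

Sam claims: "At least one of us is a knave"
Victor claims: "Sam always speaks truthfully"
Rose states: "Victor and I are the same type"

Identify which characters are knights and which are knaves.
Sam is a knight.
Victor is a knight.
Rose is a knave.

Verification:
- Sam (knight) says "At least one of us is a knave" - this is TRUE because Rose is a knave.
- Victor (knight) says "Sam always speaks truthfully" - this is TRUE because Sam is a knight.
- Rose (knave) says "Victor and I are the same type" - this is FALSE (a lie) because Rose is a knave and Victor is a knight.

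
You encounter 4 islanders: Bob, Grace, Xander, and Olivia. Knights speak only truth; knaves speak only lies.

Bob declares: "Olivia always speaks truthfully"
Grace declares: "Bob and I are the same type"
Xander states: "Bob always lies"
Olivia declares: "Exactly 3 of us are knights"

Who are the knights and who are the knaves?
Bob is a knight.
Grace is a knight.
Xander is a knave.
Olivia is a knight.

Verification:
- Bob (knight) says "Olivia always speaks truthfully" - this is TRUE because Olivia is a knight.
- Grace (knight) says "Bob and I are the same type" - this is TRUE because Grace is a knight and Bob is a knight.
- Xander (knave) says "Bob always lies" - this is FALSE (a lie) because Bob is a knight.
- Olivia (knight) says "Exactly 3 of us are knights" - this is TRUE because there are 3 knights.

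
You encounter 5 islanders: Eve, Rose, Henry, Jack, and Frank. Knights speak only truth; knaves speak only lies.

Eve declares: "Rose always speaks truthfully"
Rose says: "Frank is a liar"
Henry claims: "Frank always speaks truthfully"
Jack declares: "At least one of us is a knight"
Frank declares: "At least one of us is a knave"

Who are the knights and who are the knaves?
Eve is a knave.
Rose is a knave.
Henry is a knight.
Jack is a knight.
Frank is a knight.

Verification:
- Eve (knave) says "Rose always speaks truthfully" - this is FALSE (a lie) because Rose is a knave.
- Rose (knave) says "Frank is a liar" - this is FALSE (a lie) because Frank is a knight.
- Henry (knight) says "Frank always speaks truthfully" - this is TRUE because Frank is a knight.
- Jack (knight) says "At least one of us is a knight" - this is TRUE because Henry, Jack, and Frank are knights.
- Frank (knight) says "At least one of us is a knave" - this is TRUE because Eve and Rose are knaves.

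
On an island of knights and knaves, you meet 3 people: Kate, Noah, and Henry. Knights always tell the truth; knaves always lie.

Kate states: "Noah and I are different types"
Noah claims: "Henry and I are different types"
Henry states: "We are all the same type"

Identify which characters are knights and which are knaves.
Kate is a knight.
Noah is a knave.
Henry is a knave.

Verification:
- Kate (knight) says "Noah and I are different types" - this is TRUE because Kate is a knight and Noah is a knave.
- Noah (knave) says "Henry and I are different types" - this is FALSE (a lie) because Noah is a knave and Henry is a knave.
- Henry (knave) says "We are all the same type" - this is FALSE (a lie) because Kate is a knight and Noah and Henry are knaves.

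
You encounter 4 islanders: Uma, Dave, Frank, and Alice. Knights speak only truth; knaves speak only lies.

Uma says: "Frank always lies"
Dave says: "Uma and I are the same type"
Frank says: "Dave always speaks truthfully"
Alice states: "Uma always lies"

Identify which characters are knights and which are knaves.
Uma is a knight.
Dave is a knave.
Frank is a knave.
Alice is a knave.

Verification:
- Uma (knight) says "Frank always lies" - this is TRUE because Frank is a knave.
- Dave (knave) says "Uma and I are the same type" - this is FALSE (a lie) because Dave is a knave and Uma is a knight.
- Frank (knave) says "Dave always speaks truthfully" - this is FALSE (a lie) because Dave is a knave.
- Alice (knave) says "Uma always lies" - this is FALSE (a lie) because Uma is a knight.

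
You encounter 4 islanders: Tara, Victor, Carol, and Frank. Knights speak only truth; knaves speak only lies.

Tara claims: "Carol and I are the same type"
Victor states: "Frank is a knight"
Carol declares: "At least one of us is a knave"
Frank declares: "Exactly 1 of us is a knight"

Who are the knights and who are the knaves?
Tara is a knight.
Victor is a knave.
Carol is a knight.
Frank is a knave.

Verification:
- Tara (knight) says "Carol and I are the same type" - this is TRUE because Tara is a knight and Carol is a knight.
- Victor (knave) says "Frank is a knight" - this is FALSE (a lie) because Frank is a knave.
- Carol (knight) says "At least one of us is a knave" - this is TRUE because Victor and Frank are knaves.
- Frank (knave) says "Exactly 1 of us is a knight" - this is FALSE (a lie) because there are 2 knights.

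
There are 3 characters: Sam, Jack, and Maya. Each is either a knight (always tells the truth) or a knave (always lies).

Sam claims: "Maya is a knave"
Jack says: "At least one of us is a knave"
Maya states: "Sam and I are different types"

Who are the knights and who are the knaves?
Sam is a knave.
Jack is a knight.
Maya is a knight.

Verification:
- Sam (knave) says "Maya is a knave" - this is FALSE (a lie) because Maya is a knight.
- Jack (knight) says "At least one of us is a knave" - this is TRUE because Sam is a knave.
- Maya (knight) says "Sam and I are different types" - this is TRUE because Maya is a knight and Sam is a knave.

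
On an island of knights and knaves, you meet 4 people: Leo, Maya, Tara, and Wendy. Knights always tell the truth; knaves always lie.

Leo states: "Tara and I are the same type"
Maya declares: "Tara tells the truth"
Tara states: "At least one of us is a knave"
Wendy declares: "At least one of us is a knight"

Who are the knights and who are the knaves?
Leo is a knave.
Maya is a knight.
Tara is a knight.
Wendy is a knight.

Verification:
- Leo (knave) says "Tara and I are the same type" - this is FALSE (a lie) because Leo is a knave and Tara is a knight.
- Maya (knight) says "Tara tells the truth" - this is TRUE because Tara is a knight.
- Tara (knight) says "At least one of us is a knave" - this is TRUE because Leo is a knave.
- Wendy (knight) says "At least one of us is a knight" - this is TRUE because Maya, Tara, and Wendy are knights.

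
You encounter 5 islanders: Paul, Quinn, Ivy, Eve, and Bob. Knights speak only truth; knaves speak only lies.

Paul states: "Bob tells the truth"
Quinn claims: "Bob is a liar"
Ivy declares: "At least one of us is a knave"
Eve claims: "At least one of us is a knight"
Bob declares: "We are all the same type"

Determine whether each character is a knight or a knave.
Paul is a knave.
Quinn is a knight.
Ivy is a knight.
Eve is a knight.
Bob is a knave.

Verification:
- Paul (knave) says "Bob tells the truth" - this is FALSE (a lie) because Bob is a knave.
- Quinn (knight) says "Bob is a liar" - this is TRUE because Bob is a knave.
- Ivy (knight) says "At least one of us is a knave" - this is TRUE because Paul and Bob are knaves.
- Eve (knight) says "At least one of us is a knight" - this is TRUE because Quinn, Ivy, and Eve are knights.
- Bob (knave) says "We are all the same type" - this is FALSE (a lie) because Quinn, Ivy, and Eve are knights and Paul and Bob are knaves.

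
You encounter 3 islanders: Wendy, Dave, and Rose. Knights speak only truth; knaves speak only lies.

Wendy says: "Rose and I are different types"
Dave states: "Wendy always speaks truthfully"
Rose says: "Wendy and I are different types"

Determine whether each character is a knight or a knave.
Wendy is a knave.
Dave is a knave.
Rose is a knave.

Verification:
- Wendy (knave) says "Rose and I are different types" - this is FALSE (a lie) because Wendy is a knave and Rose is a knave.
- Dave (knave) says "Wendy always speaks truthfully" - this is FALSE (a lie) because Wendy is a knave.
- Rose (knave) says "Wendy and I are different types" - this is FALSE (a lie) because Rose is a knave and Wendy is a knave.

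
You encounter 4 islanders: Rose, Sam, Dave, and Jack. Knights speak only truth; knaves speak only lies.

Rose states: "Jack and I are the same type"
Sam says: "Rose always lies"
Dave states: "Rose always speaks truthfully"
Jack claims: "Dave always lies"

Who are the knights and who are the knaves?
Rose is a knave.
Sam is a knight.
Dave is a knave.
Jack is a knight.

Verification:
- Rose (knave) says "Jack and I are the same type" - this is FALSE (a lie) because Rose is a knave and Jack is a knight.
- Sam (knight) says "Rose always lies" - this is TRUE because Rose is a knave.
- Dave (knave) says "Rose always speaks truthfully" - this is FALSE (a lie) because Rose is a knave.
- Jack (knight) says "Dave always lies" - this is TRUE because Dave is a knave.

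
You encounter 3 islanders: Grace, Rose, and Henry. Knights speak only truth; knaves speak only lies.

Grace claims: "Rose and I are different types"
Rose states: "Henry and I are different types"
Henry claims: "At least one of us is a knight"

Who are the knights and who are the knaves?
Grace is a knave.
Rose is a knave.
Henry is a knave.

Verification:
- Grace (knave) says "Rose and I are different types" - this is FALSE (a lie) because Grace is a knave and Rose is a knave.
- Rose (knave) says "Henry and I are different types" - this is FALSE (a lie) because Rose is a knave and Henry is a knave.
- Henry (knave) says "At least one of us is a knight" - this is FALSE (a lie) because no one is a knight.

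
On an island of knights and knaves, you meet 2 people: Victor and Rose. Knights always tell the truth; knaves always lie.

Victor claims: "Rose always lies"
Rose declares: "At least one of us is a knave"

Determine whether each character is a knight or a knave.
Victor is a knave.
Rose is a knight.

Verification:
- Victor (knave) says "Rose always lies" - this is FALSE (a lie) because Rose is a knight.
- Rose (knight) says "At least one of us is a knave" - this is TRUE because Victor is a knave.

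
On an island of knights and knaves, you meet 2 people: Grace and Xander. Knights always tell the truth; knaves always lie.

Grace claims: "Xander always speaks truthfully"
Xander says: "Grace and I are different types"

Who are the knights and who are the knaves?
Grace is a knave.
Xander is a knave.

Verification:
- Grace (knave) says "Xander always speaks truthfully" - this is FALSE (a lie) because Xander is a knave.
- Xander (knave) says "Grace and I are different types" - this is FALSE (a lie) because Xander is a knave and Grace is a knave.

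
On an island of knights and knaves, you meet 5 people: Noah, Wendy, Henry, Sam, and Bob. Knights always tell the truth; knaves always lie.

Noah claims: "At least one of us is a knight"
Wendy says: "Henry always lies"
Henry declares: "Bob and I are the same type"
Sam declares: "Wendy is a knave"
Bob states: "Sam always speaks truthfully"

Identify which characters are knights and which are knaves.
Noah is a knight.
Wendy is a knave.
Henry is a knight.
Sam is a knight.
Bob is a knight.

Verification:
- Noah (knight) says "At least one of us is a knight" - this is TRUE because Noah, Henry, Sam, and Bob are knights.
- Wendy (knave) says "Henry always lies" - this is FALSE (a lie) because Henry is a knight.
- Henry (knight) says "Bob and I are the same type" - this is TRUE because Henry is a knight and Bob is a knight.
- Sam (knight) says "Wendy is a knave" - this is TRUE because Wendy is a knave.
- Bob (knight) says "Sam always speaks truthfully" - this is TRUE because Sam is a knight.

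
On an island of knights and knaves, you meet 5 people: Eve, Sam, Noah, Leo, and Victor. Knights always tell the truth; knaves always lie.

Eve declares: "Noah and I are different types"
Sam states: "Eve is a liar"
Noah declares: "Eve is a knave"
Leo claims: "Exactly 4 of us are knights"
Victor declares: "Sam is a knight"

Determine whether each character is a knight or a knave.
Eve is a knight.
Sam is a knave.
Noah is a knave.
Leo is a knave.
Victor is a knave.

Verification:
- Eve (knight) says "Noah and I are different types" - this is TRUE because Eve is a knight and Noah is a knave.
- Sam (knave) says "Eve is a liar" - this is FALSE (a lie) because Eve is a knight.
- Noah (knave) says "Eve is a knave" - this is FALSE (a lie) because Eve is a knight.
- Leo (knave) says "Exactly 4 of us are knights" - this is FALSE (a lie) because there are 1 knights.
- Victor (knave) says "Sam is a knight" - this is FALSE (a lie) because Sam is a knave.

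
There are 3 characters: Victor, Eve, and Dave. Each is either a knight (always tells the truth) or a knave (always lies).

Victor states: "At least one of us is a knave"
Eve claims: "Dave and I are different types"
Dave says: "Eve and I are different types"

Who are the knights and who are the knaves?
Victor is a knight.
Eve is a knave.
Dave is a knave.

Verification:
- Victor (knight) says "At least one of us is a knave" - this is TRUE because Eve and Dave are knaves.
- Eve (knave) says "Dave and I are different types" - this is FALSE (a lie) because Eve is a knave and Dave is a knave.
- Dave (knave) says "Eve and I are different types" - this is FALSE (a lie) because Dave is a knave and Eve is a knave.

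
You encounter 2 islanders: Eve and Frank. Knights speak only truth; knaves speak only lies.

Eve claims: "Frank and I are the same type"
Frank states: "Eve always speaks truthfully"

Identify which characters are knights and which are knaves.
Eve is a knight.
Frank is a knight.

Verification:
- Eve (knight) says "Frank and I are the same type" - this is TRUE because Eve is a knight and Frank is a knight.
- Frank (knight) says "Eve always speaks truthfully" - this is TRUE because Eve is a knight.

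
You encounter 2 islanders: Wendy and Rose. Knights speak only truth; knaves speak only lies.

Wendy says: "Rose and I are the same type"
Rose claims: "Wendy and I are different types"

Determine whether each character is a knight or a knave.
Wendy is a knave.
Rose is a knight.

Verification:
- Wendy (knave) says "Rose and I are the same type" - this is FALSE (a lie) because Wendy is a knave and Rose is a knight.
- Rose (knight) says "Wendy and I are different types" - this is TRUE because Rose is a knight and Wendy is a knave.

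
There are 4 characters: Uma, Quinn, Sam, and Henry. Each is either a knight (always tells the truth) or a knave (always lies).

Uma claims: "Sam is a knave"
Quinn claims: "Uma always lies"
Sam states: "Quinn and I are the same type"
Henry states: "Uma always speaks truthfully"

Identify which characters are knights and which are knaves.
Uma is a knave.
Quinn is a knight.
Sam is a knight.
Henry is a knave.

Verification:
- Uma (knave) says "Sam is a knave" - this is FALSE (a lie) because Sam is a knight.
- Quinn (knight) says "Uma always lies" - this is TRUE because Uma is a knave.
- Sam (knight) says "Quinn and I are the same type" - this is TRUE because Sam is a knight and Quinn is a knight.
- Henry (knave) says "Uma always speaks truthfully" - this is FALSE (a lie) because Uma is a knave.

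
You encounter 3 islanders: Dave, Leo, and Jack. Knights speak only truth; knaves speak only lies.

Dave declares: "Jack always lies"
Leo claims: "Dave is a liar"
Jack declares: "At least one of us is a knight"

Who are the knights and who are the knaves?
Dave is a knave.
Leo is a knight.
Jack is a knight.

Verification:
- Dave (knave) says "Jack always lies" - this is FALSE (a lie) because Jack is a knight.
- Leo (knight) says "Dave is a liar" - this is TRUE because Dave is a knave.
- Jack (knight) says "At least one of us is a knight" - this is TRUE because Leo and Jack are knights.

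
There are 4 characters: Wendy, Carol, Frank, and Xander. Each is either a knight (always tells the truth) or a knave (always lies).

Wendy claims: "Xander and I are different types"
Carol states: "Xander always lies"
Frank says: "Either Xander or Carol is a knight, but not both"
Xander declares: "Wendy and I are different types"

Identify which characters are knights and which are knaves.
Wendy is a knave.
Carol is a knight.
Frank is a knight.
Xander is a knave.

Verification:
- Wendy (knave) says "Xander and I are different types" - this is FALSE (a lie) because Wendy is a knave and Xander is a knave.
- Carol (knight) says "Xander always lies" - this is TRUE because Xander is a knave.
- Frank (knight) says "Either Xander or Carol is a knight, but not both" - this is TRUE because Xander is a knave and Carol is a knight.
- Xander (knave) says "Wendy and I are different types" - this is FALSE (a lie) because Xander is a knave and Wendy is a knave.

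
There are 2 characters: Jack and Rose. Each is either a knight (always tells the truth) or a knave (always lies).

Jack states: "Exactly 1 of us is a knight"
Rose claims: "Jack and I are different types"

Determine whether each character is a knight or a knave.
Jack is a knave.
Rose is a knave.

Verification:
- Jack (knave) says "Exactly 1 of us is a knight" - this is FALSE (a lie) because there are 0 knights.
- Rose (knave) says "Jack and I are different types" - this is FALSE (a lie) because Rose is a knave and Jack is a knave.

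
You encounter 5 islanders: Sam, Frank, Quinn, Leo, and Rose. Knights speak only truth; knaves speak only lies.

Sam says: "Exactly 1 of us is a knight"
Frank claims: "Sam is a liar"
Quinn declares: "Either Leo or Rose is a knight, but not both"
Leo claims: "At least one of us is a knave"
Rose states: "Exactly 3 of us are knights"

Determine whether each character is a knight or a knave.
Sam is a knave.
Frank is a knight.
Quinn is a knave.
Leo is a knight.
Rose is a knight.

Verification:
- Sam (knave) says "Exactly 1 of us is a knight" - this is FALSE (a lie) because there are 3 knights.
- Frank (knight) says "Sam is a liar" - this is TRUE because Sam is a knave.
- Quinn (knave) says "Either Leo or Rose is a knight, but not both" - this is FALSE (a lie) because Leo is a knight and Rose is a knight.
- Leo (knight) says "At least one of us is a knave" - this is TRUE because Sam and Quinn are knaves.
- Rose (knight) says "Exactly 3 of us are knights" - this is TRUE because there are 3 knights.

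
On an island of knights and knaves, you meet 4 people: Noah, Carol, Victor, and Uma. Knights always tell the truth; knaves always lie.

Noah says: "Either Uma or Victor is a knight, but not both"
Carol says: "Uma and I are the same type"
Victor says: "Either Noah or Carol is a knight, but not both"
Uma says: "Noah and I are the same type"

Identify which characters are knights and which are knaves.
Noah is a knight.
Carol is a knight.
Victor is a knave.
Uma is a knight.

Verification:
- Noah (knight) says "Either Uma or Victor is a knight, but not both" - this is TRUE because Uma is a knight and Victor is a knave.
- Carol (knight) says "Uma and I are the same type" - this is TRUE because Carol is a knight and Uma is a knight.
- Victor (knave) says "Either Noah or Carol is a knight, but not both" - this is FALSE (a lie) because Noah is a knight and Carol is a knight.
- Uma (knight) says "Noah and I are the same type" - this is TRUE because Uma is a knight and Noah is a knight.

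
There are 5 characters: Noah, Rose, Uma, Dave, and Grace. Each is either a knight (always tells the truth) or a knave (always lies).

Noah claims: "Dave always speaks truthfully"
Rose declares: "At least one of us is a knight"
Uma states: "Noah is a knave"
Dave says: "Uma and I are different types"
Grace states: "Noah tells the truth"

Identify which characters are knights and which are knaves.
Noah is a knight.
Rose is a knight.
Uma is a knave.
Dave is a knight.
Grace is a knight.

Verification:
- Noah (knight) says "Dave always speaks truthfully" - this is TRUE because Dave is a knight.
- Rose (knight) says "At least one of us is a knight" - this is TRUE because Noah, Rose, Dave, and Grace are knights.
- Uma (knave) says "Noah is a knave" - this is FALSE (a lie) because Noah is a knight.
- Dave (knight) says "Uma and I are different types" - this is TRUE because Dave is a knight and Uma is a knave.
- Grace (knight) says "Noah tells the truth" - this is TRUE because Noah is a knight.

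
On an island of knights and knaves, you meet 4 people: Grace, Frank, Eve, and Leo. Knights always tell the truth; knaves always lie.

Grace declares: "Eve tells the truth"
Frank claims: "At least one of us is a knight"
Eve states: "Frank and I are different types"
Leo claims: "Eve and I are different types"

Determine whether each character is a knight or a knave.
Grace is a knave.
Frank is a knave.
Eve is a knave.
Leo is a knave.

Verification:
- Grace (knave) says "Eve tells the truth" - this is FALSE (a lie) because Eve is a knave.
- Frank (knave) says "At least one of us is a knight" - this is FALSE (a lie) because no one is a knight.
- Eve (knave) says "Frank and I are different types" - this is FALSE (a lie) because Eve is a knave and Frank is a knave.
- Leo (knave) says "Eve and I are different types" - this is FALSE (a lie) because Leo is a knave and Eve is a knave.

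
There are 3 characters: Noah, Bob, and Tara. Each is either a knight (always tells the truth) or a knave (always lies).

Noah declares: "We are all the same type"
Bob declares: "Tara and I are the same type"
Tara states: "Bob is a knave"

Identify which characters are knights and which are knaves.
Noah is a knave.
Bob is a knave.
Tara is a knight.

Verification:
- Noah (knave) says "We are all the same type" - this is FALSE (a lie) because Tara is a knight and Noah and Bob are knaves.
- Bob (knave) says "Tara and I are the same type" - this is FALSE (a lie) because Bob is a knave and Tara is a knight.
- Tara (knight) says "Bob is a knave" - this is TRUE because Bob is a knave.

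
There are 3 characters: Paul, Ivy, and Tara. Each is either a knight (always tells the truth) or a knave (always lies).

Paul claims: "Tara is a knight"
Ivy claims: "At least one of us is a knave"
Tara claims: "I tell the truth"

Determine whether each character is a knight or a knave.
Paul is a knave.
Ivy is a knight.
Tara is a knave.

Verification:
- Paul (knave) says "Tara is a knight" - this is FALSE (a lie) because Tara is a knave.
- Ivy (knight) says "At least one of us is a knave" - this is TRUE because Paul and Tara are knaves.
- Tara (knave) says "I tell the truth" - this is FALSE (a lie) because Tara is a knave.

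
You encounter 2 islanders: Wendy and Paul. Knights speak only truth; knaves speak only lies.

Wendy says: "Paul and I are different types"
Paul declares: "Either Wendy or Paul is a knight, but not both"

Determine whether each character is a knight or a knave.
Wendy is a knave.
Paul is a knave.

Verification:
- Wendy (knave) says "Paul and I are different types" - this is FALSE (a lie) because Wendy is a knave and Paul is a knave.
- Paul (knave) says "Either Wendy or Paul is a knight, but not both" - this is FALSE (a lie) because Wendy is a knave and Paul is a knave.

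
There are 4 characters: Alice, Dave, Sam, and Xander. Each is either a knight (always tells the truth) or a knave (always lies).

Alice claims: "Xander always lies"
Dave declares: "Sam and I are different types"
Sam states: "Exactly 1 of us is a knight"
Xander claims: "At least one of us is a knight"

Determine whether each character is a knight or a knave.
Alice is a knave.
Dave is a knight.
Sam is a knave.
Xander is a knight.

Verification:
- Alice (knave) says "Xander always lies" - this is FALSE (a lie) because Xander is a knight.
- Dave (knight) says "Sam and I are different types" - this is TRUE because Dave is a knight and Sam is a knave.
- Sam (knave) says "Exactly 1 of us is a knight" - this is FALSE (a lie) because there are 2 knights.
- Xander (knight) says "At least one of us is a knight" - this is TRUE because Dave and Xander are knights.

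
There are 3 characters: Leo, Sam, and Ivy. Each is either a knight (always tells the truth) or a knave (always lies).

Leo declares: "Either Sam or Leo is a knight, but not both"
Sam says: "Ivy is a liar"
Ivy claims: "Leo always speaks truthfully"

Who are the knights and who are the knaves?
Leo is a knight.
Sam is a knave.
Ivy is a knight.

Verification:
- Leo (knight) says "Either Sam or Leo is a knight, but not both" - this is TRUE because Sam is a knave and Leo is a knight.
- Sam (knave) says "Ivy is a liar" - this is FALSE (a lie) because Ivy is a knight.
- Ivy (knight) says "Leo always speaks truthfully" - this is TRUE because Leo is a knight.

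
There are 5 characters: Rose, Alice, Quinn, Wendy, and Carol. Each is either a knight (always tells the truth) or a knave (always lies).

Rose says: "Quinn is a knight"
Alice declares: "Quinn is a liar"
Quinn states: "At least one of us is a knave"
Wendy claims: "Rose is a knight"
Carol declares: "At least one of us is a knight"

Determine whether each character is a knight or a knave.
Rose is a knight.
Alice is a knave.
Quinn is a knight.
Wendy is a knight.
Carol is a knight.

Verification:
- Rose (knight) says "Quinn is a knight" - this is TRUE because Quinn is a knight.
- Alice (knave) says "Quinn is a liar" - this is FALSE (a lie) because Quinn is a knight.
- Quinn (knight) says "At least one of us is a knave" - this is TRUE because Alice is a knave.
- Wendy (knight) says "Rose is a knight" - this is TRUE because Rose is a knight.
- Carol (knight) says "At least one of us is a knight" - this is TRUE because Rose, Quinn, Wendy, and Carol are knights.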